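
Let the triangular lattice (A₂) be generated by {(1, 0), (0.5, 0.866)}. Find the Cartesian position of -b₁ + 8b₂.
(3, 6.928)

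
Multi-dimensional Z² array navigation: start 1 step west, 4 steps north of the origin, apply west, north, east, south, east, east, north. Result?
(1, 5)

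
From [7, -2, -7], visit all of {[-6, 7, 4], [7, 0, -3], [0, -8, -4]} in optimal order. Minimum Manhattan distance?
51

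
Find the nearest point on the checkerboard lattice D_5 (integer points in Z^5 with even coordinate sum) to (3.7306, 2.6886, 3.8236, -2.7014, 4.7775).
(4, 2, 4, -3, 5)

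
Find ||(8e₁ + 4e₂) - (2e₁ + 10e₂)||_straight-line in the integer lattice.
8.48528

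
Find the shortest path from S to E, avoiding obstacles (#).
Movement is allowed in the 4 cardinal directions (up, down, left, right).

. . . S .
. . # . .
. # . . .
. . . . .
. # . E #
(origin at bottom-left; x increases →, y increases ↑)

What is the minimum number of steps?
4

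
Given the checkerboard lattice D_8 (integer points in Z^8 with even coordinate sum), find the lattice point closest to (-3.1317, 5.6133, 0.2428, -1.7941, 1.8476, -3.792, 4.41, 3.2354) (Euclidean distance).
(-3, 6, 0, -2, 2, -4, 4, 3)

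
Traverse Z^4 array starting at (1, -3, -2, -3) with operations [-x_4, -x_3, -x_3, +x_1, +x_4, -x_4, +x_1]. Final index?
(3, -3, -4, -4)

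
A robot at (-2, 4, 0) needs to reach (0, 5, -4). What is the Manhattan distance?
7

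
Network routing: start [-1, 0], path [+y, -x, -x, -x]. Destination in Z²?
(-4, 1)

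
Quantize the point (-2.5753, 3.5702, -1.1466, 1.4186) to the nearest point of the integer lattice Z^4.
(-3, 4, -1, 1)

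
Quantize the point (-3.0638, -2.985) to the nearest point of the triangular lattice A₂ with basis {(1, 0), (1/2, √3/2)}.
(-3, -3.464)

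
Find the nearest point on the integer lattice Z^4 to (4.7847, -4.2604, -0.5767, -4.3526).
(5, -4, -1, -4)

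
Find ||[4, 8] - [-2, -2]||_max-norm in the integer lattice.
10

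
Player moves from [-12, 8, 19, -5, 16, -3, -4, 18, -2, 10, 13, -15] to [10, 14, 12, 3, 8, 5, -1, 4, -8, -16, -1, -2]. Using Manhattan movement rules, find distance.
135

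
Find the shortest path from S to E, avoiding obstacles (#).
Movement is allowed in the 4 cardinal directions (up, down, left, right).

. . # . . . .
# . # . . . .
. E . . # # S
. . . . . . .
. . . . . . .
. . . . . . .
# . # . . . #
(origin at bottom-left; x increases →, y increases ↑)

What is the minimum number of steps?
7
(one shortest path: (6, 4) → (6, 3) → (5, 3) → (4, 3) → (3, 3) → (2, 3) → (1, 3) → (1, 4))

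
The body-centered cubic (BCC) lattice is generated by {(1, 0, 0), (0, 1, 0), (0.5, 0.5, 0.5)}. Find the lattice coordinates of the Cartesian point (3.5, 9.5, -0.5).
4b₁ + 10b₂ - b₃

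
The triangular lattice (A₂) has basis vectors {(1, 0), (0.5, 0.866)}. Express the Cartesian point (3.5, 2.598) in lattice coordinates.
2b₁ + 3b₂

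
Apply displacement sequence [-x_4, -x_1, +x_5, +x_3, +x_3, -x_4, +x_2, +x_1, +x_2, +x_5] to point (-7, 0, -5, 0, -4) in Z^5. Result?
(-7, 2, -3, -2, -2)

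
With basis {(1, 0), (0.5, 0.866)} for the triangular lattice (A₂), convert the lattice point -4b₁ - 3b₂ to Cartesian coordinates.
(-5.5, -2.598)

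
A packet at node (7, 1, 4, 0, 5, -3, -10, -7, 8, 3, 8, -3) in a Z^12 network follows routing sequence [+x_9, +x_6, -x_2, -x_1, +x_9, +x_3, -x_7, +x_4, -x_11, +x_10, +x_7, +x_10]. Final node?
(6, 0, 5, 1, 5, -2, -10, -7, 10, 5, 7, -3)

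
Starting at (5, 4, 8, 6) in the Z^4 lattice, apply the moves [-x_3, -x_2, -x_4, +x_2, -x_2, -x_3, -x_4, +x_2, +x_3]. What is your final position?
(5, 4, 7, 4)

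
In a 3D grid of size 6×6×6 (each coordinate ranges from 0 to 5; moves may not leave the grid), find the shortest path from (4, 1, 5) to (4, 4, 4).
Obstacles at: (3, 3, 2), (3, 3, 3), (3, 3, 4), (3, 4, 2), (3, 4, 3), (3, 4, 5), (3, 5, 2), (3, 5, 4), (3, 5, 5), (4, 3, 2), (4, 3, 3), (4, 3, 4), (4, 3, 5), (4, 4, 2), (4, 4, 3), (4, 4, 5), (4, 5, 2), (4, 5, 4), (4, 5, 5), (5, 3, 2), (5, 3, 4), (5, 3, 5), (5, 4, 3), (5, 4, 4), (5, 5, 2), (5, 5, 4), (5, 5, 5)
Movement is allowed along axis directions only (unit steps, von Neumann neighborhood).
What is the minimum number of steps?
8
(one shortest path: (4, 1, 5) → (3, 1, 5) → (2, 1, 5) → (2, 2, 5) → (2, 3, 5) → (2, 4, 5) → (2, 4, 4) → (3, 4, 4) → (4, 4, 4))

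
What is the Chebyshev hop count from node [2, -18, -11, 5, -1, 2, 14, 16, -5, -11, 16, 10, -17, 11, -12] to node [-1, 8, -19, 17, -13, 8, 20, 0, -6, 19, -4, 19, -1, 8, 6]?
30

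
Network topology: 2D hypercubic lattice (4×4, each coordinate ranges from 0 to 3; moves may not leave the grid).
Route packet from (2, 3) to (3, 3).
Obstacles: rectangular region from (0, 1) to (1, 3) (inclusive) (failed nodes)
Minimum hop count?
1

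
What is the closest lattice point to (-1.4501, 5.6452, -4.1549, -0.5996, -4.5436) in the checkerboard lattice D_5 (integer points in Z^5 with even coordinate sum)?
(-1, 6, -4, -1, -4)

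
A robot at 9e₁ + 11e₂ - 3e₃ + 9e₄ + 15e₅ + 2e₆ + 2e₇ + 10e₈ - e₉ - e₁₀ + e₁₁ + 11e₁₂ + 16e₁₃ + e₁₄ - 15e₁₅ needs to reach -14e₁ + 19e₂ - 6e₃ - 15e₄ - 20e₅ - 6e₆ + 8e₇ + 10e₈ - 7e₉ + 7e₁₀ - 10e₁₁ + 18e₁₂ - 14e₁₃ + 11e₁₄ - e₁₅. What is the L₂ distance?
63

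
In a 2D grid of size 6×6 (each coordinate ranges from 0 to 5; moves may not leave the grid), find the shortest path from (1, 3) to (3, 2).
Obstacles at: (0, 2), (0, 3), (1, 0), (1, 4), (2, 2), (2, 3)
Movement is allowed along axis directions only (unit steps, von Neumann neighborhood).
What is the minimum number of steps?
5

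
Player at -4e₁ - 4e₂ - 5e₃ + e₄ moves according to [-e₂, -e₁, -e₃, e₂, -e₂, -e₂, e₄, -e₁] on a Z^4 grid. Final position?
(-6, -6, -6, 2)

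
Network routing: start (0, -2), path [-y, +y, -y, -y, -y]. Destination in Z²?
(0, -5)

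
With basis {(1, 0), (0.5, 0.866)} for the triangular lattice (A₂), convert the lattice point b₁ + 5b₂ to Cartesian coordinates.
(3.5, 4.33)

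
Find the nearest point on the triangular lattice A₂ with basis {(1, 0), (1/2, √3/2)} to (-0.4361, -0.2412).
(0, 0)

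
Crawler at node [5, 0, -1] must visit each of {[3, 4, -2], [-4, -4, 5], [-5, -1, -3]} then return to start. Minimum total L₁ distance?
52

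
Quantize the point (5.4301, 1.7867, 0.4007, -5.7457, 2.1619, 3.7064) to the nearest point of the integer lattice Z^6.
(5, 2, 0, -6, 2, 4)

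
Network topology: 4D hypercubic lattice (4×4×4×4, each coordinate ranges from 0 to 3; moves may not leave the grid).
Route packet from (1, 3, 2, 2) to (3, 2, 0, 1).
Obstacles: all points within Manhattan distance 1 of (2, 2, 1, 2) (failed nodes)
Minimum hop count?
6
(one shortest path: (1, 3, 2, 2) → (2, 3, 2, 2) → (3, 3, 2, 2) → (3, 2, 2, 2) → (3, 2, 2, 1) → (3, 2, 1, 1) → (3, 2, 0, 1))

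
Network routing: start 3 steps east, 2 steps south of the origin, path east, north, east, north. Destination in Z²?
(5, 0)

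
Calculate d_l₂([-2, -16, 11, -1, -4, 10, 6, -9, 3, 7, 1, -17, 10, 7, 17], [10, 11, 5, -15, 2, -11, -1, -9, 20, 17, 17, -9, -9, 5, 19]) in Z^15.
52.0481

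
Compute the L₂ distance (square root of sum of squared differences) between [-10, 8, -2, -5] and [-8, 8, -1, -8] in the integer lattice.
3.74166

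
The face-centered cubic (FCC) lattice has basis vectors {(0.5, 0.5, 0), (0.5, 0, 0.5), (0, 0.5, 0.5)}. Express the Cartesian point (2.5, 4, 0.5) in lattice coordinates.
6b₁ - b₂ + 2b₃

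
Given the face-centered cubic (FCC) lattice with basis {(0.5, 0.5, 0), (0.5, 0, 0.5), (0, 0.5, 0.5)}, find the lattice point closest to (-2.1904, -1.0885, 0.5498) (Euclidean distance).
(-2.5, -1, 0.5)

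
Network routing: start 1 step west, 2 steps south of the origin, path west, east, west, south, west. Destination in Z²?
(-3, -3)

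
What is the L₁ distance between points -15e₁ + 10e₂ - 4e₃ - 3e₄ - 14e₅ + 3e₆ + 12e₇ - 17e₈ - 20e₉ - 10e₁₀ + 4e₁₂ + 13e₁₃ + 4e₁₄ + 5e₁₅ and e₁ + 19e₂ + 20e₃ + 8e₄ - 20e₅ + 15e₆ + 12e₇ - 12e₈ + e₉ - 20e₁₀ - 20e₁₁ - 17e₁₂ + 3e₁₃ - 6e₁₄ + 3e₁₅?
177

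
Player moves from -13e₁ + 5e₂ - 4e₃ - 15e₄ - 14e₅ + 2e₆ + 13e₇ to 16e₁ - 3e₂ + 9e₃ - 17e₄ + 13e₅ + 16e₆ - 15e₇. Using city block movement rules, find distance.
121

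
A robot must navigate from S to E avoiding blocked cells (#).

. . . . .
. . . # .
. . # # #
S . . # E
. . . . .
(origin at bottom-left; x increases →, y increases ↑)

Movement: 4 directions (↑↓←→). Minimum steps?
6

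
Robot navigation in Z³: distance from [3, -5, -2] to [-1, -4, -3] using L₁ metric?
6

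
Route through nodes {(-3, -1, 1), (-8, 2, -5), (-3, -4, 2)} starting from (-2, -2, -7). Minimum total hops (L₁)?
30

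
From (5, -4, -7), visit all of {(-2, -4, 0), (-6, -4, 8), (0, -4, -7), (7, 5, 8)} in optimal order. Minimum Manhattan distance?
48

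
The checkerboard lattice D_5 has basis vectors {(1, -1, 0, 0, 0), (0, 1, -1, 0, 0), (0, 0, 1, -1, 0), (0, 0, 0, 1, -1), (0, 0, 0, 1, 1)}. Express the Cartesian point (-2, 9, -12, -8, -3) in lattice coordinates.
-2b₁ + 7b₂ - 5b₃ - 5b₄ - 8b₅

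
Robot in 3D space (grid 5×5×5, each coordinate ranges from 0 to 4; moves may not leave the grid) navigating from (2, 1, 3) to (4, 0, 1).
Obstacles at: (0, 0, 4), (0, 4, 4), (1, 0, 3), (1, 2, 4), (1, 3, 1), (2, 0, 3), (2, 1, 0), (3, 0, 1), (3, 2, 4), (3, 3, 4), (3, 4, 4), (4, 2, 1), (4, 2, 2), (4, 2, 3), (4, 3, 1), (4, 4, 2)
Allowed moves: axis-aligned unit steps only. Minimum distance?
5
(one shortest path: (2, 1, 3) → (3, 1, 3) → (4, 1, 3) → (4, 0, 3) → (4, 0, 2) → (4, 0, 1))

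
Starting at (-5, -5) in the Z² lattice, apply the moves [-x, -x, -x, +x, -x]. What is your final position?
(-8, -5)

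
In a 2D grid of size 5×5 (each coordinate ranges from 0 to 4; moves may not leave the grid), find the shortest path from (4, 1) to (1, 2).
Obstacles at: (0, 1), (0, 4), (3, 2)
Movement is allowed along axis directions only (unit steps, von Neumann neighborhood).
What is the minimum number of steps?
4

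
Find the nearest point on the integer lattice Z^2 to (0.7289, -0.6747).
(1, -1)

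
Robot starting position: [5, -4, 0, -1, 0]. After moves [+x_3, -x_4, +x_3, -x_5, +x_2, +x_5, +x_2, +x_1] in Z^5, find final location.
(6, -2, 2, -2, 0)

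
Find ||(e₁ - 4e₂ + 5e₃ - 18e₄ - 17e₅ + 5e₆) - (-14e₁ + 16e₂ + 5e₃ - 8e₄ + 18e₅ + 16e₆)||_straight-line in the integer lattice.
45.5082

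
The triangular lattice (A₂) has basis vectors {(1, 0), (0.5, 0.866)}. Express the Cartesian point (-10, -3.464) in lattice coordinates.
-8b₁ - 4b₂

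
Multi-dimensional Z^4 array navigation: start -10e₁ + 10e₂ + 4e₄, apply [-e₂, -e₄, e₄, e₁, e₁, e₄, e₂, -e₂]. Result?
(-8, 9, 0, 5)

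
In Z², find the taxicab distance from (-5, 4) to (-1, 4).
4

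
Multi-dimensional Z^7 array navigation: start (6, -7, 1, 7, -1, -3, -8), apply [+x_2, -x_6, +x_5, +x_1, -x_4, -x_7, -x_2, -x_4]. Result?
(7, -7, 1, 5, 0, -4, -9)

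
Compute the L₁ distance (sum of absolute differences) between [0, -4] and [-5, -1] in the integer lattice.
8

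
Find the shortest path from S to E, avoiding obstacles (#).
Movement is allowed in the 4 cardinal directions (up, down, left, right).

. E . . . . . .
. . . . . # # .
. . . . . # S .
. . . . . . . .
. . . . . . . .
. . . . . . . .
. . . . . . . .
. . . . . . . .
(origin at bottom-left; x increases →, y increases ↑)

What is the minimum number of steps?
9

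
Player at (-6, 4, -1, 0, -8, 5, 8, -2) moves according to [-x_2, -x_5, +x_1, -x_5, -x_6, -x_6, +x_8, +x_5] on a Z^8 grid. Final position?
(-5, 3, -1, 0, -9, 3, 8, -1)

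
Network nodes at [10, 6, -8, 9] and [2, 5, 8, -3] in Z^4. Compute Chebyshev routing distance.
16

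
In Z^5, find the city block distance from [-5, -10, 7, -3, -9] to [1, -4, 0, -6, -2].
29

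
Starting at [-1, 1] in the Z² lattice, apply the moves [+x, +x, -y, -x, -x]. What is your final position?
(-1, 0)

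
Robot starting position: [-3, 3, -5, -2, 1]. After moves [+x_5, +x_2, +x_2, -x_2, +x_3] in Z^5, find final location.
(-3, 4, -4, -2, 2)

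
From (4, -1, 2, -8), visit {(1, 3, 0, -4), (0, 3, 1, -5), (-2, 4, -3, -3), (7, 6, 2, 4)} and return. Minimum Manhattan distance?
68
(one optimal route: (4, -1, 2, -8) → (0, 3, 1, -5) → (1, 3, 0, -4) → (-2, 4, -3, -3) → (7, 6, 2, 4) → (4, -1, 2, -8))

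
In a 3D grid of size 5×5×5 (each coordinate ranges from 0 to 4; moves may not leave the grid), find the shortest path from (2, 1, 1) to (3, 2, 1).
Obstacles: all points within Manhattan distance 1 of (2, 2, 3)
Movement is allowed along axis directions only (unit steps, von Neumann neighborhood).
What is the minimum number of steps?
2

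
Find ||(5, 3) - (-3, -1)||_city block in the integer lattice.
12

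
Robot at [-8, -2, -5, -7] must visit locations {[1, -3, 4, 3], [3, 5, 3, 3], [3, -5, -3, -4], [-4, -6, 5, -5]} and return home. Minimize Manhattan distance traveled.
90
(one optimal route: (-8, -2, -5, -7) → (3, -5, -3, -4) → (3, 5, 3, 3) → (1, -3, 4, 3) → (-4, -6, 5, -5) → (-8, -2, -5, -7))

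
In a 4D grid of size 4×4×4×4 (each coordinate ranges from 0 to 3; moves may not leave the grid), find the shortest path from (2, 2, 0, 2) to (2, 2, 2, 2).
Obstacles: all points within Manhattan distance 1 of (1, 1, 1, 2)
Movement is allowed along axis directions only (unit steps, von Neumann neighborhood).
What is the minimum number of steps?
2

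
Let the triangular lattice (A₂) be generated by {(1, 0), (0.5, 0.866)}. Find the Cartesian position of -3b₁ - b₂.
(-3.5, -0.866)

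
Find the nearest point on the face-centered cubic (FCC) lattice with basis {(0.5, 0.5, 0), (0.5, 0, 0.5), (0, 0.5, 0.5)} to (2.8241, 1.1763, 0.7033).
(3, 1, 1)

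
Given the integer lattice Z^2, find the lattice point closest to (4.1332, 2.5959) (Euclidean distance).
(4, 3)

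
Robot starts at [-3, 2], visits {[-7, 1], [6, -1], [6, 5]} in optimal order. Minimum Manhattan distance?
26
(one optimal route: (-3, 2) → (-7, 1) → (6, -1) → (6, 5))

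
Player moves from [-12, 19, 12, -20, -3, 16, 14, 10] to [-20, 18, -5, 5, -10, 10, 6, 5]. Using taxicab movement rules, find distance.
77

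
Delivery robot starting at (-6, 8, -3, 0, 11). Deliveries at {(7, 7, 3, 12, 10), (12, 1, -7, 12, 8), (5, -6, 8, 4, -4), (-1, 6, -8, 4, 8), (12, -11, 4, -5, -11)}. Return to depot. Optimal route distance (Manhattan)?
212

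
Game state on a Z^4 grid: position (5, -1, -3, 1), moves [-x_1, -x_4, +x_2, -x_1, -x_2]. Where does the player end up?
(3, -1, -3, 0)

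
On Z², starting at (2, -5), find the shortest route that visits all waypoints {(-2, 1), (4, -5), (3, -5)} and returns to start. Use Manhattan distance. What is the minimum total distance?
24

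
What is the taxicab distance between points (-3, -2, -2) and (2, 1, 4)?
14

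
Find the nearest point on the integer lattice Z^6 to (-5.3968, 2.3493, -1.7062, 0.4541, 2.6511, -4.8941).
(-5, 2, -2, 0, 3, -5)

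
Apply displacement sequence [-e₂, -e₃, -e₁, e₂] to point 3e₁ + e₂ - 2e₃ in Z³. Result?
(2, 1, -3)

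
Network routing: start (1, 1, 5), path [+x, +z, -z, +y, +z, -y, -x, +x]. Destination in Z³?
(2, 1, 6)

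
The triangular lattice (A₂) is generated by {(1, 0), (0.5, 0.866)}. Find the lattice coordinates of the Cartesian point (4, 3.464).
2b₁ + 4b₂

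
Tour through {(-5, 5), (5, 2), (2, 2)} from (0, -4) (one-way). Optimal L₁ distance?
24
(one optimal route: (0, -4) → (5, 2) → (2, 2) → (-5, 5))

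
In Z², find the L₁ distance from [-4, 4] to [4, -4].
16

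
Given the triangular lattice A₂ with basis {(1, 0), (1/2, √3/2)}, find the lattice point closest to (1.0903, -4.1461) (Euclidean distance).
(1.5, -4.33)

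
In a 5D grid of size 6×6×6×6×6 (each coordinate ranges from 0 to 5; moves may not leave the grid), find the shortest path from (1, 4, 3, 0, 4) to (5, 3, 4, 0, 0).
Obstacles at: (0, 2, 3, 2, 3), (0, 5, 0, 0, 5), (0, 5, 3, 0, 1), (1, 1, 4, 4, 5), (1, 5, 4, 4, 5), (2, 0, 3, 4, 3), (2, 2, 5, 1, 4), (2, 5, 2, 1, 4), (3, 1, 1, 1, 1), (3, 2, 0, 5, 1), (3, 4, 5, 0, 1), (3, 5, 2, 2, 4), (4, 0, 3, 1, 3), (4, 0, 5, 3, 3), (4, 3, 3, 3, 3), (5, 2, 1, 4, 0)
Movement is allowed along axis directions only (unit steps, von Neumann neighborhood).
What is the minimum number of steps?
10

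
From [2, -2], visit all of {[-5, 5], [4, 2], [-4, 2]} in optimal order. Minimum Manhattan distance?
18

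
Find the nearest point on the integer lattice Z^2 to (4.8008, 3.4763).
(5, 3)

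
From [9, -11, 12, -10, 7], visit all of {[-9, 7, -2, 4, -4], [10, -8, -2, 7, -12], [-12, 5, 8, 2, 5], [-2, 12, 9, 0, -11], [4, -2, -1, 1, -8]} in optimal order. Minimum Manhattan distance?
169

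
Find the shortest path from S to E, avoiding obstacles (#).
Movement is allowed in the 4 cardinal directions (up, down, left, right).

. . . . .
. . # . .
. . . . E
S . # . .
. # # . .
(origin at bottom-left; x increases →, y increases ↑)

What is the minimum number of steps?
5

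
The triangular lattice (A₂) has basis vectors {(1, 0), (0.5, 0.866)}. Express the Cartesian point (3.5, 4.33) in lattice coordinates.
b₁ + 5b₂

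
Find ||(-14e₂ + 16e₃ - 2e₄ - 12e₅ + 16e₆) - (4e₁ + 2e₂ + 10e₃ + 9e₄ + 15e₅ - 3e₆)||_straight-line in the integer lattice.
38.9744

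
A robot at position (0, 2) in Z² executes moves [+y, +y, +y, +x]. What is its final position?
(1, 5)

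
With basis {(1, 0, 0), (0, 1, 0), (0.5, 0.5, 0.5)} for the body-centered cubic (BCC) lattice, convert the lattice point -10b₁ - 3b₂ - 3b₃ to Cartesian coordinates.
(-11.5, -4.5, -1.5)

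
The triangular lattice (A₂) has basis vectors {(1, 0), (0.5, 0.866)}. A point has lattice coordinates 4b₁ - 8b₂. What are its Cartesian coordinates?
(0, -6.928)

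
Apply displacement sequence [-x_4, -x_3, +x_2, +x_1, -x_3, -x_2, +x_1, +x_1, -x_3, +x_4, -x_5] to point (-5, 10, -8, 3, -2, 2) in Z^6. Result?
(-2, 10, -11, 3, -3, 2)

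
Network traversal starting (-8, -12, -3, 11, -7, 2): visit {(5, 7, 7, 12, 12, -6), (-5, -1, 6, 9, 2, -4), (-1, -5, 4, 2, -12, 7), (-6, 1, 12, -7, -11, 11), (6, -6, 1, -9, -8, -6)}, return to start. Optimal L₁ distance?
260
(one optimal route: (-8, -12, -3, 11, -7, 2) → (-5, -1, 6, 9, 2, -4) → (5, 7, 7, 12, 12, -6) → (6, -6, 1, -9, -8, -6) → (-6, 1, 12, -7, -11, 11) → (-1, -5, 4, 2, -12, 7) → (-8, -12, -3, 11, -7, 2))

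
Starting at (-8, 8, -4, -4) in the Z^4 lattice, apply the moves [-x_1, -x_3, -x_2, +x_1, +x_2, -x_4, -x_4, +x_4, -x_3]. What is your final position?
(-8, 8, -6, -5)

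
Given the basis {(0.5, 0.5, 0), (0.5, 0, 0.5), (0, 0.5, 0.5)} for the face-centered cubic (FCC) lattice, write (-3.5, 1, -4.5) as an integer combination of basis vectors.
2b₁ - 9b₂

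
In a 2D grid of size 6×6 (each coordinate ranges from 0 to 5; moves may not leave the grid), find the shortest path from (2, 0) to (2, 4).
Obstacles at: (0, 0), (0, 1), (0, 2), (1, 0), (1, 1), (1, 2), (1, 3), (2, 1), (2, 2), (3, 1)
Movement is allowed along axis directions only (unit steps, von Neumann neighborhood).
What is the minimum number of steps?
8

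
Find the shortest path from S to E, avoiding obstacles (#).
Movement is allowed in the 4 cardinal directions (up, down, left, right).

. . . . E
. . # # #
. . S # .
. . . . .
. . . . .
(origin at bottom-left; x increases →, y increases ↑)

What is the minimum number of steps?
6
(one shortest path: (2, 2) → (1, 2) → (1, 3) → (1, 4) → (2, 4) → (3, 4) → (4, 4))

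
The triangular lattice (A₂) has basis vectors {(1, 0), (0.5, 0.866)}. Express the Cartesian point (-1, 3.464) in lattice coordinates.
-3b₁ + 4b₂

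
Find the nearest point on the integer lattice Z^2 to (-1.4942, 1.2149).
(-1, 1)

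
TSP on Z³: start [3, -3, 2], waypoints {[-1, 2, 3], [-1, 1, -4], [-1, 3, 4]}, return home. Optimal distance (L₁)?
36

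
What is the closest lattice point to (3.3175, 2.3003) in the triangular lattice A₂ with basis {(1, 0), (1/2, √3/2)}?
(3.5, 2.598)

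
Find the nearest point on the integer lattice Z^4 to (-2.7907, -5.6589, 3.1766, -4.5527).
(-3, -6, 3, -5)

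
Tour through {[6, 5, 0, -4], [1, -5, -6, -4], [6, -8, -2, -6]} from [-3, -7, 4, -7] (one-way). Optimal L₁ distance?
50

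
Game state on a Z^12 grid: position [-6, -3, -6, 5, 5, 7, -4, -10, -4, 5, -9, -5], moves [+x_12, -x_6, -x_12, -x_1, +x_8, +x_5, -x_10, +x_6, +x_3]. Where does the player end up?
(-7, -3, -5, 5, 6, 7, -4, -9, -4, 4, -9, -5)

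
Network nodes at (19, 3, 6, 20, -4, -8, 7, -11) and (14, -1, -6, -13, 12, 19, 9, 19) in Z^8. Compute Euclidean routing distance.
56.2406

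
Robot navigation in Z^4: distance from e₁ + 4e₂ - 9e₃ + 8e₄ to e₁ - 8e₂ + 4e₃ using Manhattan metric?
33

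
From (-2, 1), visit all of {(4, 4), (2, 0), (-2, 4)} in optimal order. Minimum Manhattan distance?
15
(one optimal route: (-2, 1) → (-2, 4) → (4, 4) → (2, 0))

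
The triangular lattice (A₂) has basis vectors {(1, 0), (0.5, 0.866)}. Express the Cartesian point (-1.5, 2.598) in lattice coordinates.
-3b₁ + 3b₂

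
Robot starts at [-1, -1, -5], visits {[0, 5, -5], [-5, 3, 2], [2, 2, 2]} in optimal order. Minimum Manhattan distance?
27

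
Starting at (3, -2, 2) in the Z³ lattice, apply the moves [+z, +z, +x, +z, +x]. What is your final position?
(5, -2, 5)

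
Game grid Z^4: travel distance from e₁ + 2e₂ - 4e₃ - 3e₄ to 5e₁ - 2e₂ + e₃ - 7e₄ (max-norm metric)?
5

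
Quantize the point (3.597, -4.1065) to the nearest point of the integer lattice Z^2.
(4, -4)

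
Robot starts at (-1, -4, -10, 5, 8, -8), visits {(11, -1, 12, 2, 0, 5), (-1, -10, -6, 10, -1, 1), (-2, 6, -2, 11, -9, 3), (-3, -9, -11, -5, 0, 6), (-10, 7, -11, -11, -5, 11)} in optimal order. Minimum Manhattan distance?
207
(one optimal route: (-1, -4, -10, 5, 8, -8) → (-1, -10, -6, 10, -1, 1) → (-3, -9, -11, -5, 0, 6) → (-10, 7, -11, -11, -5, 11) → (-2, 6, -2, 11, -9, 3) → (11, -1, 12, 2, 0, 5))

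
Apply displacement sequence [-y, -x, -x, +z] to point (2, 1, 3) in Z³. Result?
(0, 0, 4)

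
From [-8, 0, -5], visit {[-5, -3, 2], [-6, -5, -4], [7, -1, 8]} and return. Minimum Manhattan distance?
66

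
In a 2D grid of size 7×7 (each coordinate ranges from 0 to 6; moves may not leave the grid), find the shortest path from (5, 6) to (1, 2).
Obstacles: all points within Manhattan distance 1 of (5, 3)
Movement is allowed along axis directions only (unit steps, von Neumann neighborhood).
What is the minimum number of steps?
8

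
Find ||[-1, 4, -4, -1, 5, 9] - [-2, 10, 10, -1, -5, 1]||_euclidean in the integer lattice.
19.9249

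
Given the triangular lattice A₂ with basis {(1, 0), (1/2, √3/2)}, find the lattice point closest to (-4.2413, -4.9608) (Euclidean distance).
(-4, -5.196)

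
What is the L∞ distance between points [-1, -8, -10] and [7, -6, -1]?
9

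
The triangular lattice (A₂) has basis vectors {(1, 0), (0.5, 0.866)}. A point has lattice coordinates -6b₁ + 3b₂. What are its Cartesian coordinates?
(-4.5, 2.598)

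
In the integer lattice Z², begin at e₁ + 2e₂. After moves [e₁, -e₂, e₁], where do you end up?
(3, 1)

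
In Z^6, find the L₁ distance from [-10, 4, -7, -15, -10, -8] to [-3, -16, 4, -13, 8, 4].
70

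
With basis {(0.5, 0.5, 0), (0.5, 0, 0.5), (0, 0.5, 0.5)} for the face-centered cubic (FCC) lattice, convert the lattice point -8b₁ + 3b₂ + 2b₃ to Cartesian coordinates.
(-2.5, -3, 2.5)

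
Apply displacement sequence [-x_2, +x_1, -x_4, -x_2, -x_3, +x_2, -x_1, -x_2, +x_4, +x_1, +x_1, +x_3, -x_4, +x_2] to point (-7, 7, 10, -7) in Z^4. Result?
(-5, 6, 10, -8)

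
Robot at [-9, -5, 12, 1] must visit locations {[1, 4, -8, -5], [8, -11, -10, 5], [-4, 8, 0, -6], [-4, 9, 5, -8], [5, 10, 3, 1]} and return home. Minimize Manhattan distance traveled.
168
(one optimal route: (-9, -5, 12, 1) → (8, -11, -10, 5) → (1, 4, -8, -5) → (-4, 8, 0, -6) → (-4, 9, 5, -8) → (5, 10, 3, 1) → (-9, -5, 12, 1))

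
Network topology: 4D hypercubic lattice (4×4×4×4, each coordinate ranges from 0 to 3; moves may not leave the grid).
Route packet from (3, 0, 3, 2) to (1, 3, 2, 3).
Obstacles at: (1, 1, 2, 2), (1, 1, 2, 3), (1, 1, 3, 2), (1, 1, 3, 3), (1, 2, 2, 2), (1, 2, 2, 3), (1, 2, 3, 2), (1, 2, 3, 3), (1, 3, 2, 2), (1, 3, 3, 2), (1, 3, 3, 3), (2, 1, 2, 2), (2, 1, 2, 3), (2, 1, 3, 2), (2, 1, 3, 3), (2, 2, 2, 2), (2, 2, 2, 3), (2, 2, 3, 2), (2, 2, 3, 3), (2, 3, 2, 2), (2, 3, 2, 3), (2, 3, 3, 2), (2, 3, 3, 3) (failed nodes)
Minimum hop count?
9
(one shortest path: (3, 0, 3, 2) → (2, 0, 3, 2) → (1, 0, 3, 2) → (0, 0, 3, 2) → (0, 1, 3, 2) → (0, 2, 3, 2) → (0, 3, 3, 2) → (0, 3, 2, 2) → (0, 3, 2, 3) → (1, 3, 2, 3))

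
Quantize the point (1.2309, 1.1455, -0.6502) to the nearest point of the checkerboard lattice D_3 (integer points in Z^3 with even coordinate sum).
(1, 1, 0)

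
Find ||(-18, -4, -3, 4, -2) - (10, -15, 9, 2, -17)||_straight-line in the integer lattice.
35.7491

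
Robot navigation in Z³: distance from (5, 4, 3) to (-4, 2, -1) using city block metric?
15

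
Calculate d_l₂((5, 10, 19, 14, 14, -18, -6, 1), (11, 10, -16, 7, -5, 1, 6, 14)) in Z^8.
48.4252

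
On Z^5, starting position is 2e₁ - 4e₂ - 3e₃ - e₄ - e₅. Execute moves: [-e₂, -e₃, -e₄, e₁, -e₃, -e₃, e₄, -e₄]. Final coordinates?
(3, -5, -6, -2, -1)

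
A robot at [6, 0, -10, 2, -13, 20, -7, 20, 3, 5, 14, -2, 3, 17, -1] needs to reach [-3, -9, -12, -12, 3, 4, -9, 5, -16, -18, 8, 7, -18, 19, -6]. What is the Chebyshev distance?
23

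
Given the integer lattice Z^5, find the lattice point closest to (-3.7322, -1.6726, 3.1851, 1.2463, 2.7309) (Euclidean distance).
(-4, -2, 3, 1, 3)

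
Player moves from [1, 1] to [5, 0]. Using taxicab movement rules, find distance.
5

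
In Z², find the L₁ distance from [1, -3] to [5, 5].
12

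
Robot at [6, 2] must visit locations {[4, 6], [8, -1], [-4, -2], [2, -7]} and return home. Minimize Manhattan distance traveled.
50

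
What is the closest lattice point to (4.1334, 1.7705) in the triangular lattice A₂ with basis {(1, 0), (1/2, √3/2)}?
(4, 1.732)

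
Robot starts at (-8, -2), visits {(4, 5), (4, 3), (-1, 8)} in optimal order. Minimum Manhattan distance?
27
(one optimal route: (-8, -2) → (4, 3) → (4, 5) → (-1, 8))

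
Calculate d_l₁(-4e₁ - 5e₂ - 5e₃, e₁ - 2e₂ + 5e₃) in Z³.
18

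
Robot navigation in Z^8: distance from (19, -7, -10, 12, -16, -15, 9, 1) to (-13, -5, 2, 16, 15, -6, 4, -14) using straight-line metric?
49.7996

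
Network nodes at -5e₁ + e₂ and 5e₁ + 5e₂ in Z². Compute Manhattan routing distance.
14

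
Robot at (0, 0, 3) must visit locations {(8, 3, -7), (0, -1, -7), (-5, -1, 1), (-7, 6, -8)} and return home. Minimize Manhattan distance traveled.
68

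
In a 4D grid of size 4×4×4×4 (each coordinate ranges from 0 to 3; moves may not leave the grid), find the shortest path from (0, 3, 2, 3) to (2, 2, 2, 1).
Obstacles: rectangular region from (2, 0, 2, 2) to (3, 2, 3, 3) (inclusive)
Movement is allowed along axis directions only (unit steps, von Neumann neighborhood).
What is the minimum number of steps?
5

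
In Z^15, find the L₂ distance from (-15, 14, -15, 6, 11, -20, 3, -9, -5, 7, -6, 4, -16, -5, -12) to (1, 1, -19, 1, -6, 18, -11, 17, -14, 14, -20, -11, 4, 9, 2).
66.4379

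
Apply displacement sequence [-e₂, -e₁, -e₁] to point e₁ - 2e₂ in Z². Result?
(-1, -3)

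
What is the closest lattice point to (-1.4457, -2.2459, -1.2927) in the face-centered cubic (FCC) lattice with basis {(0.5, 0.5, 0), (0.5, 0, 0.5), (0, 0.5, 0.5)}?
(-1.5, -2, -1.5)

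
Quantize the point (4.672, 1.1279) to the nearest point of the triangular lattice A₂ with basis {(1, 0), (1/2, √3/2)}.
(4.5, 0.866)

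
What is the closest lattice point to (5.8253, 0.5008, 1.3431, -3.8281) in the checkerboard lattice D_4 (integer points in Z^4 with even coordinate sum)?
(6, 1, 1, -4)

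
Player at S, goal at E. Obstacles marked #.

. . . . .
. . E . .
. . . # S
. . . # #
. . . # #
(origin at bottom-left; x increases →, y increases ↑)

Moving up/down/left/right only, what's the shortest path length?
3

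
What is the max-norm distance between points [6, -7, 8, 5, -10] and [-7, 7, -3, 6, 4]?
14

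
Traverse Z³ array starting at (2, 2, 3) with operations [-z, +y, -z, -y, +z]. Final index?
(2, 2, 2)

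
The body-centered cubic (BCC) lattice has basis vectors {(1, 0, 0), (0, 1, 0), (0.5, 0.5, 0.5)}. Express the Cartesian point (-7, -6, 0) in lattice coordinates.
-7b₁ - 6b₂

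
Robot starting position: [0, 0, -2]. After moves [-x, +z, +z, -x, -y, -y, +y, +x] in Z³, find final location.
(-1, -1, 0)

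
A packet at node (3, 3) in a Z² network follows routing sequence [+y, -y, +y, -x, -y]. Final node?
(2, 3)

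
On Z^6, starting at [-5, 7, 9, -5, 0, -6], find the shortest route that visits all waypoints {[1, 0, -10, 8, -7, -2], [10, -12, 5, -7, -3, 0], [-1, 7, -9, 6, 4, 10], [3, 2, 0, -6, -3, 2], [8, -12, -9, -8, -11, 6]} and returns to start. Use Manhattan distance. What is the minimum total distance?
230
(one optimal route: (-5, 7, 9, -5, 0, -6) → (-1, 7, -9, 6, 4, 10) → (1, 0, -10, 8, -7, -2) → (8, -12, -9, -8, -11, 6) → (10, -12, 5, -7, -3, 0) → (3, 2, 0, -6, -3, 2) → (-5, 7, 9, -5, 0, -6))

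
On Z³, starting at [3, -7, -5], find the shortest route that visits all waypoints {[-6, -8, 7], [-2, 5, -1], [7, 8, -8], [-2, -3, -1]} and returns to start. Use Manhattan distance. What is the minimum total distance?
88
(one optimal route: (3, -7, -5) → (-6, -8, 7) → (-2, -3, -1) → (-2, 5, -1) → (7, 8, -8) → (3, -7, -5))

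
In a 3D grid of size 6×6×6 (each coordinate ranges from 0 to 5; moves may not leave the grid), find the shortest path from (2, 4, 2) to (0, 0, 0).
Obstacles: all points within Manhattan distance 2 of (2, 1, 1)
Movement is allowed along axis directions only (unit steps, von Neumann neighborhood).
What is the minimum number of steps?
8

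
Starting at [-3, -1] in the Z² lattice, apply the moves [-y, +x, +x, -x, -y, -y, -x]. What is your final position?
(-3, -4)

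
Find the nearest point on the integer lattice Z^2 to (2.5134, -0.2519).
(3, 0)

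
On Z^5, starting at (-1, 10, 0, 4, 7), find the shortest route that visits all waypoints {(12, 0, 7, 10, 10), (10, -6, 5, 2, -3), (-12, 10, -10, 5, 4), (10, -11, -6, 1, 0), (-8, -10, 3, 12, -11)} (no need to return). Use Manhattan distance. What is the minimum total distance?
185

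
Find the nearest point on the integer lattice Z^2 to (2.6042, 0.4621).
(3, 0)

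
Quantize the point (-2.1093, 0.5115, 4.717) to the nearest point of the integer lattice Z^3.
(-2, 1, 5)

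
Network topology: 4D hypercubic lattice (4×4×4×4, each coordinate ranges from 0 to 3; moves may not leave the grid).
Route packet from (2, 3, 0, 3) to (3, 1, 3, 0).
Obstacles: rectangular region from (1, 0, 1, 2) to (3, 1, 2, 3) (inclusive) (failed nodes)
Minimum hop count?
9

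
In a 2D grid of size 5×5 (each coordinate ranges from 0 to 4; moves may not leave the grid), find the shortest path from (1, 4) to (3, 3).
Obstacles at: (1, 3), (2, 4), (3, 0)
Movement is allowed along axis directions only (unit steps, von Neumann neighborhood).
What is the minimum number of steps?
7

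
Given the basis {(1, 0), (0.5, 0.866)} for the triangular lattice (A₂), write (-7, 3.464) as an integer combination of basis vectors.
-9b₁ + 4b₂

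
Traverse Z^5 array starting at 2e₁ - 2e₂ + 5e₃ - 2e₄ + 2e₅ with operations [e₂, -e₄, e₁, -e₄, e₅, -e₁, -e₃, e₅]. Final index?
(2, -1, 4, -4, 4)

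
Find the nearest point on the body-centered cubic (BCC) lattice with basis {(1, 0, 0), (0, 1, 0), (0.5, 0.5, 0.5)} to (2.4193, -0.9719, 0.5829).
(2.5, -0.5, 0.5)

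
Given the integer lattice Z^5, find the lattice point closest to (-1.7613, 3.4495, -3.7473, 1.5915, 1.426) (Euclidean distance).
(-2, 3, -4, 2, 1)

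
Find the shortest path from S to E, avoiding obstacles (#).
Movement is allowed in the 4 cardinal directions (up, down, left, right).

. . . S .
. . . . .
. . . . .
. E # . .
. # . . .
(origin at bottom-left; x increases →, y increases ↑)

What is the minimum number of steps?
5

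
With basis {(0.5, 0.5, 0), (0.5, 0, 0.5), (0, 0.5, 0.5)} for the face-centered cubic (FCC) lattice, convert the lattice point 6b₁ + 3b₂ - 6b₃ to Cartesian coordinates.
(4.5, 0, -1.5)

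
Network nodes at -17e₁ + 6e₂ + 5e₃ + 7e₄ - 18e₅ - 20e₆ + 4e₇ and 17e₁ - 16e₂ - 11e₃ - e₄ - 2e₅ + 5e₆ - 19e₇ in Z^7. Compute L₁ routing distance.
144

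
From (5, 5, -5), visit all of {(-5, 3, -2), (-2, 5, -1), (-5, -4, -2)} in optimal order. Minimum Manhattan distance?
24
(one optimal route: (5, 5, -5) → (-2, 5, -1) → (-5, 3, -2) → (-5, -4, -2))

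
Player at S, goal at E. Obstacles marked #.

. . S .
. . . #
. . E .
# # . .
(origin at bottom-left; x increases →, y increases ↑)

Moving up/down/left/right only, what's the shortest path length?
2
(one shortest path: (2, 3) → (2, 2) → (2, 1))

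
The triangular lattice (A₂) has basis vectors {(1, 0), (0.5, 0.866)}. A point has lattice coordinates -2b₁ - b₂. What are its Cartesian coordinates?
(-2.5, -0.866)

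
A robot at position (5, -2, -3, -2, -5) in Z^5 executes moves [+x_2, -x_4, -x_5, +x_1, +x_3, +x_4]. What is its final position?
(6, -1, -2, -2, -6)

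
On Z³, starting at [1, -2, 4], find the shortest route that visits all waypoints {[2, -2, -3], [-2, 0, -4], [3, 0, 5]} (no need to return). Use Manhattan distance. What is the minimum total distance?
23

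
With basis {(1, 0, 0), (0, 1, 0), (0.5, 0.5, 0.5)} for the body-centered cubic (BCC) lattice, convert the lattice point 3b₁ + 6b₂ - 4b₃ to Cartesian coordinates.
(1, 4, -2)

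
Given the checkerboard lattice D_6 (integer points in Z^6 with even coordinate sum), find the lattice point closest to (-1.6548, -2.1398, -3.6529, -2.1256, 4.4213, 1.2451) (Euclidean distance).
(-2, -2, -4, -2, 5, 1)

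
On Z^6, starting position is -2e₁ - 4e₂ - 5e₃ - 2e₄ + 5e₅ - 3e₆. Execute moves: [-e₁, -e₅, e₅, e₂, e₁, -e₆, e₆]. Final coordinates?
(-2, -3, -5, -2, 5, -3)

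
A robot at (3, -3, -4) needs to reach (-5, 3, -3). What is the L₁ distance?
15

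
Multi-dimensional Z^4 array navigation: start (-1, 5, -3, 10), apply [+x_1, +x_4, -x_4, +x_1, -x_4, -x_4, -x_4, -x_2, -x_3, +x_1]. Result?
(2, 4, -4, 7)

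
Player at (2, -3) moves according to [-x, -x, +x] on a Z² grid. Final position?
(1, -3)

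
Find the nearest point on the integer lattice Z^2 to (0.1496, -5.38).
(0, -5)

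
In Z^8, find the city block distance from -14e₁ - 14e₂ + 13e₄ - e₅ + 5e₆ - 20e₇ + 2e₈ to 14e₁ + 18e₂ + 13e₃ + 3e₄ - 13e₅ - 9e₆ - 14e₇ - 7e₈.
124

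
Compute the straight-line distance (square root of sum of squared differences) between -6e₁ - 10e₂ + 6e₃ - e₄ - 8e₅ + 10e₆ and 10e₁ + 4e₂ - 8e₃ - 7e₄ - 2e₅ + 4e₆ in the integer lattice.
27.4955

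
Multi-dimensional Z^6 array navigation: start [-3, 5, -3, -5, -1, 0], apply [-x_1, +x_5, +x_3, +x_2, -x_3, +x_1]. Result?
(-3, 6, -3, -5, 0, 0)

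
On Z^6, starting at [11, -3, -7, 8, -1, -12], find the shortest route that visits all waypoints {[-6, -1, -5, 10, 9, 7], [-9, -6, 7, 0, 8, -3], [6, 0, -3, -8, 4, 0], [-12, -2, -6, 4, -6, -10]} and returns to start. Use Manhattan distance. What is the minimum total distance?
212
(one optimal route: (11, -3, -7, 8, -1, -12) → (6, 0, -3, -8, 4, 0) → (-6, -1, -5, 10, 9, 7) → (-9, -6, 7, 0, 8, -3) → (-12, -2, -6, 4, -6, -10) → (11, -3, -7, 8, -1, -12))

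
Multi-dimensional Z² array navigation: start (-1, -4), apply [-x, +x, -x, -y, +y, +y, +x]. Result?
(-1, -3)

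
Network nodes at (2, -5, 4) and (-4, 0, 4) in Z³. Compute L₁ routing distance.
11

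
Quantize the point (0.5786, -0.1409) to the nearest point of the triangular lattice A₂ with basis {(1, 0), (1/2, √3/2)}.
(1, 0)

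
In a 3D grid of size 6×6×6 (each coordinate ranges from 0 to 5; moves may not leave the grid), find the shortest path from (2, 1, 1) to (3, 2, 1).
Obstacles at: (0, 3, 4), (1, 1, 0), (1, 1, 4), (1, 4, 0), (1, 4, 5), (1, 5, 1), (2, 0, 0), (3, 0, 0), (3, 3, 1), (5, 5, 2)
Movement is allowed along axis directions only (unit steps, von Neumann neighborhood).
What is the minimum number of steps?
2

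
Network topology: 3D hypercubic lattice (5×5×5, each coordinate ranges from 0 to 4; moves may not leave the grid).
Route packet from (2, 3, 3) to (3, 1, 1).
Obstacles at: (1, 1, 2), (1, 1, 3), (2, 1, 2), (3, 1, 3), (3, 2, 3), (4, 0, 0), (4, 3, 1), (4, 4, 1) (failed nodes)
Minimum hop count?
5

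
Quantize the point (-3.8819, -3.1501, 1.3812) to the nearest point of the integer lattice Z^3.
(-4, -3, 1)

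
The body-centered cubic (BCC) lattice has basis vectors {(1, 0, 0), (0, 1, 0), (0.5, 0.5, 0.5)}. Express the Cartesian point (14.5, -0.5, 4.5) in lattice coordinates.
10b₁ - 5b₂ + 9b₃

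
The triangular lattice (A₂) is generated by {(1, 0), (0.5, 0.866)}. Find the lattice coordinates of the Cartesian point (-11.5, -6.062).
-8b₁ - 7b₂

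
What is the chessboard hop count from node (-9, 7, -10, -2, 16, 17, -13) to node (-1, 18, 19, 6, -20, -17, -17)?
36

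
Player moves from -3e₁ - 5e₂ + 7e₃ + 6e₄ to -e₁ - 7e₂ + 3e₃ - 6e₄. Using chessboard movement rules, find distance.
12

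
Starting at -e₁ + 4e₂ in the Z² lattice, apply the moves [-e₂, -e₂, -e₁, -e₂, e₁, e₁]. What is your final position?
(0, 1)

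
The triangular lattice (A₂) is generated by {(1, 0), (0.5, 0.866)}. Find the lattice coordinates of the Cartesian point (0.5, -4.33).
3b₁ - 5b₂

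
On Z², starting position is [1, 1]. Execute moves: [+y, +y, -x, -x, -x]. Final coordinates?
(-2, 3)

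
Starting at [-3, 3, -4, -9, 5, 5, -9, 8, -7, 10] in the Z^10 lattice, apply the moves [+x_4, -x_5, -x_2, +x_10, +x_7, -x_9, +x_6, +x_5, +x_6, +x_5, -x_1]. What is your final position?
(-4, 2, -4, -8, 6, 7, -8, 8, -8, 11)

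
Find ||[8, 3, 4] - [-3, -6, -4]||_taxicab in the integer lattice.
28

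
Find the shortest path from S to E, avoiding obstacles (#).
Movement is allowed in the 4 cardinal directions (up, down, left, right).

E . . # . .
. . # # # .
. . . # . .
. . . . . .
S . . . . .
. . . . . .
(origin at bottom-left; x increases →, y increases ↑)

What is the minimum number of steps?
4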